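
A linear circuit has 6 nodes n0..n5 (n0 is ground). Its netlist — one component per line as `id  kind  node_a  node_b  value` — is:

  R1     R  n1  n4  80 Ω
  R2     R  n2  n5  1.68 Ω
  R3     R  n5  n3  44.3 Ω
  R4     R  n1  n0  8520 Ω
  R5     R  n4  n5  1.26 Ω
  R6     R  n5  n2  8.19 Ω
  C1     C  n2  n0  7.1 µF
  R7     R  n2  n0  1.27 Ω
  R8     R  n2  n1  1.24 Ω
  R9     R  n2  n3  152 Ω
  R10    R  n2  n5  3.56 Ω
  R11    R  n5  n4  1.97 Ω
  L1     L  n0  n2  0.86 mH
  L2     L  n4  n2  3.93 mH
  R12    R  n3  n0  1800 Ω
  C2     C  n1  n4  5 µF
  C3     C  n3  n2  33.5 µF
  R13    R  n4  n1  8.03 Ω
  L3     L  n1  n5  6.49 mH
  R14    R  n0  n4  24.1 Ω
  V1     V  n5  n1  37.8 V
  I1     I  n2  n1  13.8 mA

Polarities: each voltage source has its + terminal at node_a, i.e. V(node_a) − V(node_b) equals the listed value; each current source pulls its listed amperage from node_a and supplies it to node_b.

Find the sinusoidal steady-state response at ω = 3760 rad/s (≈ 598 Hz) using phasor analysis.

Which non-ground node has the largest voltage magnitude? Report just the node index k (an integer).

1

MNA unknowns: 5 node voltages V₁..V_5 plus 1 source current (V1)
R1: Y=0.01250+0.000j on G[1,4]
R2: Y=0.5952+0.000j on G[2,5]
R3: Y=0.02257+0.000j on G[5,3]
R4: Y=0.0001174+0.000j on G[1,0]
R5: Y=0.7937+0.000j on G[4,5]
R6: Y=0.1221+0.000j on G[5,2]
C1: Y=0.000+0.02670j on G[2,0]
R7: Y=0.7874+0.000j on G[2,0]
R8: Y=0.8065+0.000j on G[2,1]
R9: Y=0.006579+0.000j on G[2,3]
R10: Y=0.2809+0.000j on G[2,5]
R11: Y=0.5076+0.000j on G[5,4]
L1: Y=0.000-0.3093j on G[0,2]
L2: Y=0.000-0.06767j on G[4,2]
R12: Y=0.0005556+0.000j on G[3,0]
C2: Y=0.000+0.01880j on G[1,4]
C3: Y=0.000+0.1260j on G[3,2]
R13: Y=0.1245+0.000j on G[4,1]
L3: Y=0.000-0.04098j on G[1,5]
R14: Y=0.04149+0.000j on G[0,4]
V1: row V5−V1=37.8, i_V1 at 5,1
I1: z[2]−=0.0138, z[1]+=0.0138
solve → V1=-21.94+0.2065j, V2=-0.5475-0.2123j, V3=0.1821-2.984j, V4=11.89+0.3399j, V5=15.86+0.2065j
aux → i_V1=-21.90+1.232j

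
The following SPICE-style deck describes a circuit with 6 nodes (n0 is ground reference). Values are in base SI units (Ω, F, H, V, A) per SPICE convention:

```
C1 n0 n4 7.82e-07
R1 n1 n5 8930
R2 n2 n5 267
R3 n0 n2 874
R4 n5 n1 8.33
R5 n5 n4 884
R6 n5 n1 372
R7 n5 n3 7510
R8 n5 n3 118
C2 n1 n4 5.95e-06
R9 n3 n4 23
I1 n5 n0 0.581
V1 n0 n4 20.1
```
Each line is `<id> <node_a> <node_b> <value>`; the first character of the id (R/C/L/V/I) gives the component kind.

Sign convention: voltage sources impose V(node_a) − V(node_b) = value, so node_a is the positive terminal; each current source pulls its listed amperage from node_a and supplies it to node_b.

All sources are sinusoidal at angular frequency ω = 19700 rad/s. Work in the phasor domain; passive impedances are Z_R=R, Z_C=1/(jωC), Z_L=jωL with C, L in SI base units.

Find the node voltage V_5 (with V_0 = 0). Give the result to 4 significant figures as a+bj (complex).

Element admittances at ω=19700 rad/s:
  Y(C1) = 0.000+0.01541j S between n0,n4
  Y(R1) = 0.0001120+0.000j S between n1,n5
  Y(R2) = 0.003745+0.000j S between n2,n5
  Y(R3) = 0.001144+0.000j S between n0,n2
  Y(R4) = 0.1200+0.000j S between n5,n1
  Y(R5) = 0.001131+0.000j S between n5,n4
  Y(R6) = 0.002688+0.000j S between n5,n1
  Y(R7) = 0.0001332+0.000j S between n5,n3
  Y(R8) = 0.008475+0.000j S between n5,n3
  Y(C2) = 0.000+0.1172j S between n1,n4
  Y(R9) = 0.04348+0.000j S between n3,n4
  I1: injects 0.581 A into n0 (from n5)
  V1: constraint V(n0)−V(n4) = 20.1
Assemble and solve the 6×6 MNA system:
  V(n1)=-20.42+4.448j  V(n2)=-18.90+3.170j  V(n3)=-20.86+0.6839j  V(n4)=-20.10+0.000j  V(n5)=-24.67+4.138j
  i(V1)=0.5594-0.3060j

-24.67+4.138j V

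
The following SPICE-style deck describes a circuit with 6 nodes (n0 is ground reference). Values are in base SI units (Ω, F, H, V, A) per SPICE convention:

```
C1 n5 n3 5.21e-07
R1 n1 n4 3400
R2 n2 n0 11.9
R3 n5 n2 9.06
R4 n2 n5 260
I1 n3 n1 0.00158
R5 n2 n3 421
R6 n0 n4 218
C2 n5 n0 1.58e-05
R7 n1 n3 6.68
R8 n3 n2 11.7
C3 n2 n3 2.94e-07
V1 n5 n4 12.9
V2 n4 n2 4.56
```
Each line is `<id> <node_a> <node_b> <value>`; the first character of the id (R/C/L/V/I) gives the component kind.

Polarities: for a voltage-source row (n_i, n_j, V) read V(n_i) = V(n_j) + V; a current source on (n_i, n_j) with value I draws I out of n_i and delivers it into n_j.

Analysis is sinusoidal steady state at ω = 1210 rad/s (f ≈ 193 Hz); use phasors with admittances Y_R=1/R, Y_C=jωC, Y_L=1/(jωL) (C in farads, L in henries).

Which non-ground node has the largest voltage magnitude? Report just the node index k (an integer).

5

Apply KCL at each of the 5 non-ground nodes and solve the resulting linear system.
Node n1: branches {R1, I1, R7} → V_1 = -0.9660-3.426j
Node n2: branches {R2, R3, R4, R5, R8, C3, V2} → V_2 = -1.002-3.550j
Node n3: branches {C1, I1, R5, R7, R8, C3} → V_3 = -0.9854-3.426j
Node n4: branches {R1, R6, V1, V2} → V_4 = 3.558-3.550j
Node n5: branches {C1, R3, R4, C2, V1} → V_5 = 16.46-3.550j
Source currents: i(V1)=-2.062-0.3256j, i(V2)=-2.080-0.3093j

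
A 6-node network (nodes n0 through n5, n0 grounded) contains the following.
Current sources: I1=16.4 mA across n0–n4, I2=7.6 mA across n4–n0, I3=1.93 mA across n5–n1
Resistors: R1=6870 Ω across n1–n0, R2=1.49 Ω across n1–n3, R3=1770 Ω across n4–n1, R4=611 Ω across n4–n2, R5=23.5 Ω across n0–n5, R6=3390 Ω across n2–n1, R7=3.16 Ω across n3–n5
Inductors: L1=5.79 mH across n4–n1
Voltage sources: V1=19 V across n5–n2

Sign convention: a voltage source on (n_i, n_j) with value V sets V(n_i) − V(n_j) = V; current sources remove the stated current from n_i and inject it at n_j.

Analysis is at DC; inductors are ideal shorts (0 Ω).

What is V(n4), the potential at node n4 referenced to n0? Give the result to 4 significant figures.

0.08675 V

MNA unknowns: 5 node voltages V₁..V_5 plus 2 source currents (L1, V1)
I1: z[0]−=0.0164, z[4]+=0.0164
R1: Y=0.0001456 on G[1,0]
I2: z[4]−=0.0076, z[0]+=0.0076
R2: Y=0.6711 on G[1,3]
L1: row V4−V1=0, i_L1 at 4,1
R3: Y=0.0005650 on G[4,1]
R4: Y=0.001637 on G[4,2]
R5: Y=0.04255 on G[0,5]
R6: Y=0.0002950 on G[2,1]
R7: Y=0.3165 on G[3,5]
I3: z[5]−=0.00193, z[1]+=0.00193
V1: row V5−V2=19, i_V1 at 5,2
solve → V1=0.08675, V2=-18.79, V3=0.1251, V4=0.08675, V5=0.2065
aux → i_L1=-0.02210, i_V1=-0.03647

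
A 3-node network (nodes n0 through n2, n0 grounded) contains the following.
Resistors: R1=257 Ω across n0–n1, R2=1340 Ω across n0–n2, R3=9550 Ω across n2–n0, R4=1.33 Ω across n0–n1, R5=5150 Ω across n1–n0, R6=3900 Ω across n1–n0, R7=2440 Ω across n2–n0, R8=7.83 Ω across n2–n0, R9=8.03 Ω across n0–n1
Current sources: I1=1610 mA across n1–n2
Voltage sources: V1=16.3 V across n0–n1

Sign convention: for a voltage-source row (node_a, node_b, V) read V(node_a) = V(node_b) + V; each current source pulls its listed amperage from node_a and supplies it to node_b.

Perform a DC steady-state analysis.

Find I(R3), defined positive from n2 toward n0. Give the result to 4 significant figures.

0.001307 A

MNA unknowns: 2 node voltages V₁..V_2 plus 1 source current (V1)
R1: Y=0.003891 on G[0,1]
R2: Y=0.0007463 on G[0,2]
R3: Y=0.0001047 on G[2,0]
R4: Y=0.7519 on G[0,1]
R5: Y=0.0001942 on G[1,0]
I1: z[1]−=1.61, z[2]+=1.61
R6: Y=0.0002564 on G[1,0]
R7: Y=0.0004098 on G[2,0]
R8: Y=0.1277 on G[2,0]
R9: Y=0.1245 on G[0,1]
V1: row V0−V1=16.3, i_V1 at 0,1
solve → V1=-16.30, V2=12.48
aux → i_V1=-12.75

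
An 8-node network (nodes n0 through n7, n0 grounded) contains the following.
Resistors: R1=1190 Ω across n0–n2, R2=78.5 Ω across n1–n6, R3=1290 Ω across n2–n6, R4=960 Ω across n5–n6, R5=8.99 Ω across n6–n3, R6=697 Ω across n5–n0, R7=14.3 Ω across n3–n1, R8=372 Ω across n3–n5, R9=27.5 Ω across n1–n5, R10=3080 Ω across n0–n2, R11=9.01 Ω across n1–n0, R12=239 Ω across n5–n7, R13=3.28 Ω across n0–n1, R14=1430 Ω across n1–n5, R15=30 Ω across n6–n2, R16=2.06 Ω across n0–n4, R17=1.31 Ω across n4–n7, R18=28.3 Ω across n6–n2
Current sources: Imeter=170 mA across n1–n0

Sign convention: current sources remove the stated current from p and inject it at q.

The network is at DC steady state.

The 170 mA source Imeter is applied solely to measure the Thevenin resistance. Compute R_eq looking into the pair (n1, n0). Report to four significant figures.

R_eq = 2.370 Ω

Element admittances at DC:
  Y(R1) = 0.0008403 S between n0,n2
  Y(R2) = 0.01274 S between n1,n6
  Y(R3) = 0.0007752 S between n2,n6
  Y(R4) = 0.001042 S between n5,n6
  Y(R5) = 0.1112 S between n6,n3
  Y(R6) = 0.001435 S between n5,n0
  Y(R7) = 0.06993 S between n3,n1
  Y(R8) = 0.002688 S between n3,n5
  Y(R9) = 0.03636 S between n1,n5
  Y(R10) = 0.0003247 S between n0,n2
  Y(R11) = 0.1110 S between n1,n0
  Y(R12) = 0.004184 S between n5,n7
  Y(R13) = 0.3049 S between n0,n1
  Y(R14) = 0.0006993 S between n1,n5
  Y(R15) = 0.03333 S between n6,n2
  Y(R16) = 0.4854 S between n0,n4
  Y(R17) = 0.7634 S between n4,n7
  Y(R18) = 0.03534 S between n6,n2
  Imeter: injects 0.17 A into n0 (from n1)
Assemble and solve the 7×7 MNA system:
  V(n1)=-0.4030  V(n2)=-0.3864  V(n3)=-0.3962  V(n4)=-0.003009  V(n5)=-0.3540  V(n6)=-0.3929  V(n7)=-0.004922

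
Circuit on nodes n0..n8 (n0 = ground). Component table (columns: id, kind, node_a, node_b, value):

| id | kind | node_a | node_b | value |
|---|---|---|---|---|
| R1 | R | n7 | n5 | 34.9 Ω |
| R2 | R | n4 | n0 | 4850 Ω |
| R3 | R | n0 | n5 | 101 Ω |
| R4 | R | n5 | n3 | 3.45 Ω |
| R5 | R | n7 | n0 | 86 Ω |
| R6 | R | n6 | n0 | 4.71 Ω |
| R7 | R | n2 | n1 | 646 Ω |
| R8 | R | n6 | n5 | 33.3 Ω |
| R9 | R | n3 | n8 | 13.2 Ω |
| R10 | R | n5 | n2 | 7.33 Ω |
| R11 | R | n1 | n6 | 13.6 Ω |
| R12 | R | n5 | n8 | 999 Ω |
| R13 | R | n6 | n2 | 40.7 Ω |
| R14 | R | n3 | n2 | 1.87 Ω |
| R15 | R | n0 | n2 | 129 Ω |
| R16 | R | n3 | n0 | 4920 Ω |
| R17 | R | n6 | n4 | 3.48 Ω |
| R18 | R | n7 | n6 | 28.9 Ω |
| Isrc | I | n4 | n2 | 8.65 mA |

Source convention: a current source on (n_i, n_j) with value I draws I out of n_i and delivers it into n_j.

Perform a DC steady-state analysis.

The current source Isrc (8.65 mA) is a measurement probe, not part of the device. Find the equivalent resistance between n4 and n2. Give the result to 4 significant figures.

R_eq = 15.78 Ω

Element admittances at DC:
  Y(R1) = 0.02865 S between n7,n5
  Y(R2) = 0.0002062 S between n4,n0
  Y(R3) = 0.009901 S between n0,n5
  Y(R4) = 0.2899 S between n5,n3
  Y(R5) = 0.01163 S between n7,n0
  Y(R6) = 0.2123 S between n6,n0
  Y(R7) = 0.001548 S between n2,n1
  Y(R8) = 0.03003 S between n6,n5
  Y(R9) = 0.07576 S between n3,n8
  Y(R10) = 0.1364 S between n5,n2
  Y(R11) = 0.07353 S between n1,n6
  Y(R12) = 0.001001 S between n5,n8
  Y(R13) = 0.02457 S between n6,n2
  Y(R14) = 0.5348 S between n3,n2
  Y(R15) = 0.007752 S between n0,n2
  Y(R16) = 0.0002033 S between n3,n0
  Y(R17) = 0.2874 S between n6,n4
  Y(R18) = 0.03460 S between n7,n6
  Isrc: injects 0.00865 A into n2 (from n4)
Assemble and solve the 8×8 MNA system:
  V(n1)=-0.006719  V(n2)=0.09752  V(n3)=0.09196  V(n4)=-0.03899  V(n5)=0.08180  V(n6)=-0.008914  V(n7)=0.02718  V(n8)=0.09182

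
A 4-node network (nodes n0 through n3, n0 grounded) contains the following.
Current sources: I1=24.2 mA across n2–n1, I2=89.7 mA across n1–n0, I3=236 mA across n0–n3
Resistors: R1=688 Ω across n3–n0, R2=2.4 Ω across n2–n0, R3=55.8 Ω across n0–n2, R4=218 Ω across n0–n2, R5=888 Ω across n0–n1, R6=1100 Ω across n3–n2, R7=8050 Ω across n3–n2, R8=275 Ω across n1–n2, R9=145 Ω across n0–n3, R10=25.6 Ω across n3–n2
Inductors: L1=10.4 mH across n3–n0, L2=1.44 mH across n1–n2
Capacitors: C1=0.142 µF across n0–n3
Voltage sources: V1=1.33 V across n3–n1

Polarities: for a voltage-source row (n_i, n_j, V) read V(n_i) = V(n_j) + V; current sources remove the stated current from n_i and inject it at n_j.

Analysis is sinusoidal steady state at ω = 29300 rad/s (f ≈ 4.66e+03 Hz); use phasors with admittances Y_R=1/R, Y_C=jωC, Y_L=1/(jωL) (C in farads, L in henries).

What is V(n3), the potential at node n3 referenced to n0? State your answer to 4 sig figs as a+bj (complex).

3.249+0.6648j V

Apply KCL at each of the 3 non-ground nodes and solve the resulting linear system.
Node n1: branches {I1, I2, R5, R8, L2, V1} → V_1 = 1.919+0.6648j
Node n2: branches {I1, R2, R3, R4, R6, R7, R8, R10, L2} → V_2 = 0.2678-0.02085j
Node n3: branches {R1, R6, L1, R7, R9, C1, R10, I3, V1} → V_3 = 3.249+0.6648j
Source currents: i(V1)=0.08992-0.03590j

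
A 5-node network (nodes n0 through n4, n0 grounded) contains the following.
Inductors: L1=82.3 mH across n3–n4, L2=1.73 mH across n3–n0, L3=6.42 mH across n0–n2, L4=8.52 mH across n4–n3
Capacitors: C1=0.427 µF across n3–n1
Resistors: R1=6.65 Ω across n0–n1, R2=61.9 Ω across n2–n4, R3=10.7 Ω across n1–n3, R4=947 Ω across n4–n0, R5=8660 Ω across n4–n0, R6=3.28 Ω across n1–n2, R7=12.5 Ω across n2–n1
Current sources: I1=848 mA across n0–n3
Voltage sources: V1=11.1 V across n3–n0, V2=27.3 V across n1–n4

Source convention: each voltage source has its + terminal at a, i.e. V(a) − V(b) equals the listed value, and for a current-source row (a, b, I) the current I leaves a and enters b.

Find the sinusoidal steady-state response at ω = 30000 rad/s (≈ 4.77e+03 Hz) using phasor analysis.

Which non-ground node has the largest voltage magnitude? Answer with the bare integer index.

MNA unknowns: 4 node voltages V₁..V_4 plus 2 source currents (V1, V2)
L1: Y=0.000-0.0004050j on G[3,4]
C1: Y=0.000+0.01281j on G[3,1]
R1: Y=0.1504+0.000j on G[0,1]
R2: Y=0.01616+0.000j on G[2,4]
R3: Y=0.09346+0.000j on G[1,3]
L2: Y=0.000-0.01927j on G[3,0]
L3: Y=0.000-0.005192j on G[0,2]
I1: z[0]−=0.848, z[3]+=0.848
R4: Y=0.001056+0.000j on G[4,0]
R5: Y=0.0001155+0.000j on G[4,0]
R6: Y=0.3049+0.000j on G[1,2]
L4: Y=0.000-0.003912j on G[4,3]
R7: Y=0.08000+0.000j on G[2,1]
V1: row V3−V0=11.1, i_V1 at 3,0
V2: row V1−V4=27.3, i_V2 at 1,4
solve → V1=4.361-0.1783j, V2=3.263-0.1361j, V3=11.10+0.000j, V4=-22.94-0.1783j
aux → i_V1=0.2197+0.2578j, i_V2=-0.4509+0.1461j

4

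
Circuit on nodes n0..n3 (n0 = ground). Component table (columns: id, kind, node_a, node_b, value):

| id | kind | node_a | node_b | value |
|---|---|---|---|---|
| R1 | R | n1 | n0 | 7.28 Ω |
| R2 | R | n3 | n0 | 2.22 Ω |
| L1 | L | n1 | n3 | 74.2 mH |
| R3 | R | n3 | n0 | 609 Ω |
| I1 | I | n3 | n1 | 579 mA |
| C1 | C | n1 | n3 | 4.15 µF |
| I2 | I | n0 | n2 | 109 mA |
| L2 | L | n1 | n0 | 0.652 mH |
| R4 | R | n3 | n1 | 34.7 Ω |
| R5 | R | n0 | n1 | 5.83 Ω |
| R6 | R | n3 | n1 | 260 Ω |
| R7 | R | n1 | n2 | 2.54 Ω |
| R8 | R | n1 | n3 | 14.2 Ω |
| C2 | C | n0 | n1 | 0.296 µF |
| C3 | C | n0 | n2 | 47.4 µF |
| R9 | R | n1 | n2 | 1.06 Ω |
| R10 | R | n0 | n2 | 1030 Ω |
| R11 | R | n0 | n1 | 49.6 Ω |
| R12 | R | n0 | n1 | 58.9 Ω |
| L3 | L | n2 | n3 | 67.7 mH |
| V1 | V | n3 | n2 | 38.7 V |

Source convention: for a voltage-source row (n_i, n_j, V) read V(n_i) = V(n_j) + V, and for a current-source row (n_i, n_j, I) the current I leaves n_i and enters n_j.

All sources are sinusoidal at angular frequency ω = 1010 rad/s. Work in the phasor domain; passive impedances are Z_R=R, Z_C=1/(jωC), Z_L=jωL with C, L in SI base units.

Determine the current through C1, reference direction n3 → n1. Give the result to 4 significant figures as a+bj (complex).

-0.008686+0.1164j A

MNA unknowns: 3 node voltages V₁..V_3 plus 1 source current (V1)
R1: Y=0.1374+0.000j on G[1,0]
R2: Y=0.4505+0.000j on G[3,0]
L1: Y=0.000-0.01334j on G[1,3]
R3: Y=0.001642+0.000j on G[3,0]
I1: z[3]−=0.579, z[1]+=0.579
C1: Y=0.000+0.004191j on G[1,3]
I2: z[0]−=0.109, z[2]+=0.109
L2: Y=0.000-1.519j on G[1,0]
R4: Y=0.02882+0.000j on G[3,1]
R5: Y=0.1715+0.000j on G[0,1]
R6: Y=0.003846+0.000j on G[3,1]
R7: Y=0.3937+0.000j on G[1,2]
R8: Y=0.07042+0.000j on G[1,3]
C2: Y=0.000+0.0002990j on G[0,1]
C3: Y=0.000+0.04787j on G[0,2]
R9: Y=0.9434+0.000j on G[1,2]
R10: Y=0.0009709+0.000j on G[0,2]
R11: Y=0.02016+0.000j on G[0,1]
R12: Y=0.01698+0.000j on G[0,1]
L3: Y=0.000-0.01462j on G[2,3]
V1: row V3−V2=38.7, i_V1 at 3,2
solve → V1=-3.301-6.595j, V2=-14.23-4.523j, V3=24.47-4.523j
aux → i_V1=-14.52+2.651j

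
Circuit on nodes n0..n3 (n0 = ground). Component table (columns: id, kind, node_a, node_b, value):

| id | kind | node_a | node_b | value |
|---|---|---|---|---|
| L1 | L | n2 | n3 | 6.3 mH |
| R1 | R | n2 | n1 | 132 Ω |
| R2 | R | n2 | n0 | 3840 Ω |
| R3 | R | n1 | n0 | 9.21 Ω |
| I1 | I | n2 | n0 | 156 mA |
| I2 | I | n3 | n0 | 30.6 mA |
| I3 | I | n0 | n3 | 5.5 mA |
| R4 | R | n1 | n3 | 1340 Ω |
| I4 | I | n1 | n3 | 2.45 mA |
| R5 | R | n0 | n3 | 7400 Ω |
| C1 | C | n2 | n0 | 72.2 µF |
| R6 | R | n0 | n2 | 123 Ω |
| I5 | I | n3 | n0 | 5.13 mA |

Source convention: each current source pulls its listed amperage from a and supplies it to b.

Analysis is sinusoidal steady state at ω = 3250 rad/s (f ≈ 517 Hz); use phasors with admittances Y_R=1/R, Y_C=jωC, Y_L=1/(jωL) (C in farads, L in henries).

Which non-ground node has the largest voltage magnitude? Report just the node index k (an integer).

MNA unknowns: 3 node voltages V₁..V_3
L1: Y=0.000-0.04884j on G[2,3]
R1: Y=0.007576+0.000j on G[2,1]
R2: Y=0.0002604+0.000j on G[2,0]
R3: Y=0.1086+0.000j on G[1,0]
I1: z[2]−=0.156, z[0]+=0.156
I2: z[3]−=0.0306, z[0]+=0.0306
I3: z[0]−=0.0055, z[3]+=0.0055
R4: Y=0.0007463+0.000j on G[1,3]
I4: z[1]−=0.00245, z[3]+=0.00245
R5: Y=0.0001351+0.000j on G[0,3]
C1: Y=0.000+0.2347j on G[2,0]
R6: Y=0.008130+0.000j on G[0,2]
I5: z[3]−=0.00513, z[0]+=0.00513
solve → V1=-0.02464+0.05193j, V2=-0.05205+0.7804j, V3=-0.04902+0.2121j

2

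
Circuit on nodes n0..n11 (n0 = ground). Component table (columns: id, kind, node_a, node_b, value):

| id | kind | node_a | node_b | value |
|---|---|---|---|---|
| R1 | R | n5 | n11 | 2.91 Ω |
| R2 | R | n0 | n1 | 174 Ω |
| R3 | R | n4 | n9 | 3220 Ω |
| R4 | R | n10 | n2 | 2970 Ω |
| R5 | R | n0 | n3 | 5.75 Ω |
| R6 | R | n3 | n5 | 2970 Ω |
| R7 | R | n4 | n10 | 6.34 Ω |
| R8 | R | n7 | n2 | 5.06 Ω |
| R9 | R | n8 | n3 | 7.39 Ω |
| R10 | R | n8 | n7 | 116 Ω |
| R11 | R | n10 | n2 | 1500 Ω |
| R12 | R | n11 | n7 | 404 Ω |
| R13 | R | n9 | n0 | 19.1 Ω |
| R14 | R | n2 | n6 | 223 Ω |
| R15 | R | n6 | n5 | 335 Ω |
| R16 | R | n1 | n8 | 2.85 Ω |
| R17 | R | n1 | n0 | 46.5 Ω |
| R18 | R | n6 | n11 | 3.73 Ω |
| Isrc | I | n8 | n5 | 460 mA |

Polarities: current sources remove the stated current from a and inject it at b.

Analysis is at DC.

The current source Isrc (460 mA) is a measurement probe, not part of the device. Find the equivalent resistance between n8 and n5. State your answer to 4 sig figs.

R_eq = 241.6 Ω

MNA unknowns: 11 node voltages V₁..V_11
R1: Y=0.3436 on G[5,11]
R2: Y=0.005747 on G[0,1]
R3: Y=0.0003106 on G[4,9]
R4: Y=0.0003367 on G[10,2]
R5: Y=0.1739 on G[0,3]
R6: Y=0.0003367 on G[3,5]
R7: Y=0.1577 on G[4,10]
R8: Y=0.1976 on G[7,2]
R9: Y=0.1353 on G[8,3]
R10: Y=0.008621 on G[8,7]
R11: Y=0.0006667 on G[10,2]
R12: Y=0.002475 on G[11,7]
R13: Y=0.05236 on G[9,0]
R14: Y=0.004484 on G[2,6]
R15: Y=0.002985 on G[6,5]
R16: Y=0.3509 on G[1,8]
R17: Y=0.02151 on G[1,0]
R18: Y=0.2681 on G[6,11]
Isrc: z[8]−=0.46, z[5]+=0.46
solve → V1=-0.2971, V2=48.68, V3=-0.01944, V4=37.17, V5=110.8, V6=108.6, V7=47.38, V8=-0.3201, V9=0.2192, V10=37.24, V11=109.6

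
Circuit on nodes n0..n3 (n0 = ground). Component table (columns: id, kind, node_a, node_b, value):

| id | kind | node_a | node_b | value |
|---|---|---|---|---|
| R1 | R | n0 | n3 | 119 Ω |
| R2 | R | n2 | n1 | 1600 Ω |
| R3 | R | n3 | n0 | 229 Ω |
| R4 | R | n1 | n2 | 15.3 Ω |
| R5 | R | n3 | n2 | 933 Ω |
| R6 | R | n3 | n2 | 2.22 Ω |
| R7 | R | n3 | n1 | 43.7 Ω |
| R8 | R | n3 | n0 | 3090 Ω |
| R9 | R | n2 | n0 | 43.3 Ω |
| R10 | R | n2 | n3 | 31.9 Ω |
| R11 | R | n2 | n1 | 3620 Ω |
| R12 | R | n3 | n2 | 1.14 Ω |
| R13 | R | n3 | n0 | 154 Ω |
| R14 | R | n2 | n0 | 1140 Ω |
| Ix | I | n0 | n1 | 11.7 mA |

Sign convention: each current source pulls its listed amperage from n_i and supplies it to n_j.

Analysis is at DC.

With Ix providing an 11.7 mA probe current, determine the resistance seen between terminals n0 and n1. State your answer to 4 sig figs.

MNA unknowns: 3 node voltages V₁..V_3
R1: Y=0.008403 on G[0,3]
R2: Y=0.0006250 on G[2,1]
R3: Y=0.004367 on G[3,0]
R4: Y=0.06536 on G[1,2]
R5: Y=0.001072 on G[3,2]
R6: Y=0.4505 on G[3,2]
R7: Y=0.02288 on G[3,1]
R8: Y=0.0003236 on G[3,0]
R9: Y=0.02309 on G[2,0]
R10: Y=0.03135 on G[2,3]
R11: Y=0.0002762 on G[2,1]
R12: Y=0.8772 on G[3,2]
R13: Y=0.006494 on G[3,0]
R14: Y=0.0008772 on G[2,0]
Ix: z[0]−=0.0117, z[1]+=0.0117
solve → V1=0.4002, V2=0.2693, V3=0.2677

R_eq = 34.20 Ω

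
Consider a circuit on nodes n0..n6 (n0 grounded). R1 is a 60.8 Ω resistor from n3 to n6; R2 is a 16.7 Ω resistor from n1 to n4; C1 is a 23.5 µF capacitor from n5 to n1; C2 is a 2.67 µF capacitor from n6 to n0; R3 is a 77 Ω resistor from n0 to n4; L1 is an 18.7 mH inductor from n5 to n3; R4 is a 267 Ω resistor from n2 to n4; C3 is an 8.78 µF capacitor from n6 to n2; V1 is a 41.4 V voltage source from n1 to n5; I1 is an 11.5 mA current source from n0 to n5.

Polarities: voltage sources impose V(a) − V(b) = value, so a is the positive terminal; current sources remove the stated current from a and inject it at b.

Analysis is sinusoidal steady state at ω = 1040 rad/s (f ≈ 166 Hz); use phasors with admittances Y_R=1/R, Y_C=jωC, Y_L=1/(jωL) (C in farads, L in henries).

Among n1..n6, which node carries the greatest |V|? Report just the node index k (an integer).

Apply KCL at each of the 6 non-ground nodes and solve the resulting linear system.
Node n1: branches {R2, C1, V1} → V_1 = 6.912+7.132j
Node n2: branches {R4, C3} → V_2 = -25.66+3.032j
Node n3: branches {R1, L1} → V_3 = -36.13+10.13j
Node n4: branches {R2, R3, R4} → V_4 = 4.148+5.723j
Node n5: branches {C1, L1, V1, I1} → V_5 = -34.49+7.132j
Node n6: branches {R1, C2, C3} → V_6 = -26.76+15.26j
Source currents: i(V1)=-0.1655-1.096j

3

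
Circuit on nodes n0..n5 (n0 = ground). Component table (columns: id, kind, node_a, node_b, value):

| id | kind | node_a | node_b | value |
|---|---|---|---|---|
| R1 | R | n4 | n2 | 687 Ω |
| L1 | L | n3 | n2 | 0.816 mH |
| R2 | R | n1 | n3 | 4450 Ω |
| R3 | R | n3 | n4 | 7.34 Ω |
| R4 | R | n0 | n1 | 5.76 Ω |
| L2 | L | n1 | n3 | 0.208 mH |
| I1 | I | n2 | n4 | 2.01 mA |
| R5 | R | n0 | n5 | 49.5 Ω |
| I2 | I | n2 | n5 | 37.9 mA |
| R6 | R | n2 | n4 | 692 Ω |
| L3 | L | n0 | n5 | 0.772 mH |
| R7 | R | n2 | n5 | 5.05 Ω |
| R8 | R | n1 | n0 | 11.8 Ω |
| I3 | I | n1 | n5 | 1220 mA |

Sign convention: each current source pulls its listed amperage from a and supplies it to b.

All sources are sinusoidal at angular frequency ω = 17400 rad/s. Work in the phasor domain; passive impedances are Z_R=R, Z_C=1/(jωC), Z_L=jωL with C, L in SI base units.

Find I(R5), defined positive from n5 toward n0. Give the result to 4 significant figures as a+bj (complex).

MNA unknowns: 5 node voltages V₁..V_5
R1: Y=0.001456+0.000j on G[4,2]
L1: Y=0.000-0.07043j on G[3,2]
R2: Y=0.0002247+0.000j on G[1,3]
R3: Y=0.1362+0.000j on G[3,4]
R4: Y=0.1736+0.000j on G[0,1]
L2: Y=0.000-0.2763j on G[1,3]
I1: z[2]−=0.00201, z[4]+=0.00201
R5: Y=0.02020+0.000j on G[0,5]
I2: z[2]−=0.0379, z[5]+=0.0379
R6: Y=0.001445+0.000j on G[2,4]
L3: Y=0.000-0.07444j on G[0,5]
R7: Y=0.1980+0.000j on G[2,5]
R8: Y=0.08475+0.000j on G[1,0]
I3: z[1]−=1.22, z[5]+=1.22
solve → V1=-2.669-0.2347j, V2=-1.287+9.140j, V3=-2.448+1.685j, V4=-2.410+1.840j, V5=1.583+8.834j

0.03198+0.1785j A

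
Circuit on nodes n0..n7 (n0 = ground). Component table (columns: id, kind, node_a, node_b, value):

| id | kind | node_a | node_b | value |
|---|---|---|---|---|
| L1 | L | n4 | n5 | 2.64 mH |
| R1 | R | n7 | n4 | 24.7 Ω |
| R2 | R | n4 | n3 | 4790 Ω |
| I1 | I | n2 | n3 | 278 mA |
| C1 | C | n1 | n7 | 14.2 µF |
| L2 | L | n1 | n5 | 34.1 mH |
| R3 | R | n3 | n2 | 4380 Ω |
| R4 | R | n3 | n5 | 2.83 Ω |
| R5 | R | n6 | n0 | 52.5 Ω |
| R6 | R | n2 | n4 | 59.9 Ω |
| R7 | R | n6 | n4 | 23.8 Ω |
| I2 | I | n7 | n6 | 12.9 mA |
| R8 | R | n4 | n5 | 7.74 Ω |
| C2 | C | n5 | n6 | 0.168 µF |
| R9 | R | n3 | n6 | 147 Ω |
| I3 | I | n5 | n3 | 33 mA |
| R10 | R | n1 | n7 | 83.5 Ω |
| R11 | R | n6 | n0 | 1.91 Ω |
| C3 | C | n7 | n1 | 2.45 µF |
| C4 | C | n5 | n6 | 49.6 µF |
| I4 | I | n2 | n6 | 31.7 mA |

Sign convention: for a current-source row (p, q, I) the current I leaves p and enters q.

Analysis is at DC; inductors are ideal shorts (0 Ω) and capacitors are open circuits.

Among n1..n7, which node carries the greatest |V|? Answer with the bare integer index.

2

MNA unknowns: 7 node voltages V₁..V_7 plus 2 source currents (L1, L2)
L1: row V4−V5=0, i_L1 at 4,5
R1: Y=0.04049 on G[7,4]
R2: Y=0.0002088 on G[4,3]
I1: z[2]−=0.278, z[3]+=0.278
C1: Y=0.000 on G[1,7]
L2: row V1−V5=0, i_L2 at 1,5
R3: Y=0.0002283 on G[3,2]
R4: Y=0.3534 on G[3,5]
R5: Y=0.01905 on G[6,0]
R6: Y=0.01669 on G[2,4]
R7: Y=0.04202 on G[6,4]
I2: z[7]−=0.0129, z[6]+=0.0129
R8: Y=0.1292 on G[4,5]
C2: Y=0.000 on G[5,6]
R9: Y=0.006803 on G[3,6]
I3: z[5]−=0.033, z[3]+=0.033
R10: Y=0.01198 on G[1,7]
R11: Y=0.5236 on G[6,0]
C3: Y=0.000 on G[7,1]
C4: Y=0.000 on G[5,6]
I4: z[2]−=0.0317, z[6]+=0.0317
solve → V1=-1.035, V2=-19.32, V3=-0.1645, V4=-1.035, V5=-1.035, V6=0.000, V7=-1.281
aux → i_L1=-0.2716, i_L2=-0.002945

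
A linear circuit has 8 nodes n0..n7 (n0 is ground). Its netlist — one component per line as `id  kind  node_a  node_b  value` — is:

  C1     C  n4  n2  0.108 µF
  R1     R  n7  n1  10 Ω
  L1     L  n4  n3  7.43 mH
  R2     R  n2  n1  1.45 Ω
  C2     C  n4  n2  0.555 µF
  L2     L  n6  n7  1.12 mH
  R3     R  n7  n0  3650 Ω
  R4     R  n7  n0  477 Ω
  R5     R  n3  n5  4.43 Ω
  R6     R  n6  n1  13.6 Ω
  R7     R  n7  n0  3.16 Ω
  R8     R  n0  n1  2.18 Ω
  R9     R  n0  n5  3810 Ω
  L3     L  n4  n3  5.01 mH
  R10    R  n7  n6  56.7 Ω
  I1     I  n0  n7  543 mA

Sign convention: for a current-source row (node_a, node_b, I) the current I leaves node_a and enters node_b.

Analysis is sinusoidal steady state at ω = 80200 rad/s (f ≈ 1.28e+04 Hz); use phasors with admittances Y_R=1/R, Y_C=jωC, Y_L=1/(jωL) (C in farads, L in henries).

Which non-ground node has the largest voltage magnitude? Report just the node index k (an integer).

7

Apply KCL at each of the 7 non-ground nodes and solve the resulting linear system.
Node n1: branches {R1, R2, R6, R8} → V_1 = 0.2652-0.01018j
Node n2: branches {C1, R2, C2} → V_2 = 0.2651-0.01017j
Node n3: branches {L1, R5, L3} → V_3 = 0.2636-0.02546j
Node n4: branches {C1, L1, C2, L3} → V_4 = 0.2652-0.008870j
Node n5: branches {R5, R9} → V_5 = 0.2633-0.02543j
Node n6: branches {L2, R6, R10} → V_6 = 0.4845-0.1076j
Node n7: branches {R1, L2, R3, R4, R7, R10, I1} → V_7 = 1.321+0.01467j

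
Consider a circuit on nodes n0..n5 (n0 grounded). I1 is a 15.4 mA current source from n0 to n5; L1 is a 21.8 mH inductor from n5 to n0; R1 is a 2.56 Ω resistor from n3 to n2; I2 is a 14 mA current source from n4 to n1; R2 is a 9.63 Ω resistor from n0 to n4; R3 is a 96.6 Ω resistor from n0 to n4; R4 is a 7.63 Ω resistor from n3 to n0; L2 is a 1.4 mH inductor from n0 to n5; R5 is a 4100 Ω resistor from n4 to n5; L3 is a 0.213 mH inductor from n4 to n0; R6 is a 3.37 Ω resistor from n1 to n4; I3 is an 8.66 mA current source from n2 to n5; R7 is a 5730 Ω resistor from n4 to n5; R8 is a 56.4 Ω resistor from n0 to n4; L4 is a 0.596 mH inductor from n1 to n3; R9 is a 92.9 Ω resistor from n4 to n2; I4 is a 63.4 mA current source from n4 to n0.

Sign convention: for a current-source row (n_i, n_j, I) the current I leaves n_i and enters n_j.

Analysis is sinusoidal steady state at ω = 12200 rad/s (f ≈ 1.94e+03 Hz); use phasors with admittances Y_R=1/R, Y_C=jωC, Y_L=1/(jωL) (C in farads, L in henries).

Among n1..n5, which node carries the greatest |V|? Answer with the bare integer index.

Element admittances at ω=12200 rad/s:
  I1: injects 0.0154 A into n5 (from n0)
  Y(L1) = 0.000-0.003760j S between n5,n0
  Y(R1) = 0.3906+0.000j S between n3,n2
  I2: injects 0.014 A into n1 (from n4)
  Y(R2) = 0.1038+0.000j S between n0,n4
  Y(R3) = 0.01035+0.000j S between n0,n4
  Y(R4) = 0.1311+0.000j S between n3,n0
  Y(L2) = 0.000-0.05855j S between n0,n5
  Y(R5) = 0.0002439+0.000j S between n4,n5
  Y(L3) = 0.000-0.3848j S between n4,n0
  Y(R6) = 0.2967+0.000j S between n1,n4
  I3: injects 0.00866 A into n5 (from n2)
  Y(R7) = 0.0001745+0.000j S between n4,n5
  Y(R8) = 0.01773+0.000j S between n0,n4
  Y(L4) = 0.000-0.1375j S between n1,n3
  Y(R9) = 0.01076+0.000j S between n4,n2
  I4: injects 0.0634 A into n0 (from n4)
Assemble and solve the 5×5 MNA system:
  V(n1)=-0.01554-0.1002j  V(n2)=-0.1073-0.07986j  V(n3)=-0.08610-0.07840j  V(n4)=-0.07282-0.1329j  V(n5)=0.003482+0.3856j

5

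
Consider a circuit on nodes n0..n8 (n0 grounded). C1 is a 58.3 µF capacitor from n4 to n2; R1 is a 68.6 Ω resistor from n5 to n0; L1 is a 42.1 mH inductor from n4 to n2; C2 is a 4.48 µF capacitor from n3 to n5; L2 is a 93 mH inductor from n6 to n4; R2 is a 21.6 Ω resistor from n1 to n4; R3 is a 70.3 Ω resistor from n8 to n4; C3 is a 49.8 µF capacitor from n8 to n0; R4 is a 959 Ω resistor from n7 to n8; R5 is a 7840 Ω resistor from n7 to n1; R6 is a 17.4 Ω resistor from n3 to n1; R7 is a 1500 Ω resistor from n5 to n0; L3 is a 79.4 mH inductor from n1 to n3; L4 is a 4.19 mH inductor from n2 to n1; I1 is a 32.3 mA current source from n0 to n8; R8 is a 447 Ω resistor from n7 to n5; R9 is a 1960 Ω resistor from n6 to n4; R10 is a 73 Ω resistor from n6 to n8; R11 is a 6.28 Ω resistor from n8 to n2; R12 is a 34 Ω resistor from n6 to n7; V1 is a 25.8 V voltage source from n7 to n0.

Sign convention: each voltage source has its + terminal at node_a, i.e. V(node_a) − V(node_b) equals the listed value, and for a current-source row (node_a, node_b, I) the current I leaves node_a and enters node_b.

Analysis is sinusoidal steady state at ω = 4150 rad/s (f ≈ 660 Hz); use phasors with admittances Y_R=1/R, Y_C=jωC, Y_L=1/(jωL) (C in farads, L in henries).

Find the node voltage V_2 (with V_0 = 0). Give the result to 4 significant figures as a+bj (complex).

Apply KCL at each of the 8 non-ground nodes and solve the resulting linear system.
Node n1: branches {R2, R5, R6, L3, L4} → V_1 = 0.1752-1.222j
Node n2: branches {C1, L1, L4, R11} → V_2 = 0.3127-1.677j
Node n3: branches {C2, R6, L3} → V_3 = 0.4970-0.6710j
Node n4: branches {C1, L1, L2, R2, R3, R9} → V_4 = 0.2339-1.718j
Node n5: branches {R1, C2, R7, R8} → V_5 = 2.148-1.756j
Node n6: branches {L2, R9, R10, R12} → V_6 = 17.30+0.4878j
Node n7: branches {R4, R5, R8, R12, V1} → V_7 = 25.80+0.000j
Node n8: branches {R3, C3, R4, I1, R10, R11} → V_8 = 0.08797-1.610j
Source currents: i(V1)=-0.3331+0.008585j

0.3127-1.677j V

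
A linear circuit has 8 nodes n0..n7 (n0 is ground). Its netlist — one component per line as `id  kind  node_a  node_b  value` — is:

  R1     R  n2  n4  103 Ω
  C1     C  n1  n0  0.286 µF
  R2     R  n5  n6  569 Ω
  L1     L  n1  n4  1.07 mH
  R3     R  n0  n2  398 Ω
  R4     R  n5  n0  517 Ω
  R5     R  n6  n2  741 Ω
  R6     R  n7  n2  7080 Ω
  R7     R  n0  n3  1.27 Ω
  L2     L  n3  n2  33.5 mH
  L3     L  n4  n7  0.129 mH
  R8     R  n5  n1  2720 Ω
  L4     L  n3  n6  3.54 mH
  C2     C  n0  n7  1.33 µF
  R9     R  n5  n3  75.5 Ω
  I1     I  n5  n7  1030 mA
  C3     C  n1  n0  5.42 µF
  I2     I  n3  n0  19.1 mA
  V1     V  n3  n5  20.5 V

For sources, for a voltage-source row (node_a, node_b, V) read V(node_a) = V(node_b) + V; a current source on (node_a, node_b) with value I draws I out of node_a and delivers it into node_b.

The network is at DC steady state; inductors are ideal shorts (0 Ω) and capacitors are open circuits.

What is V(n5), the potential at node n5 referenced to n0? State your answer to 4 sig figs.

MNA unknowns: 7 node voltages V₁..V_7 plus 5 source currents (L1, L2, L3, L4, V1)
R1: Y=0.009709 on G[2,4]
C1: Y=0.000 on G[1,0]
R2: Y=0.001757 on G[5,6]
L1: row V1−V4=0, i_L1 at 1,4
R3: Y=0.002513 on G[0,2]
R4: Y=0.001934 on G[5,0]
R5: Y=0.001350 on G[6,2]
R6: Y=0.0001412 on G[7,2]
R7: Y=0.7874 on G[0,3]
L2: row V3−V2=0, i_L2 at 3,2
L3: row V4−V7=0, i_L3 at 4,7
R8: Y=0.0003676 on G[5,1]
L4: row V3−V6=0, i_L4 at 3,6
C2: Y=0.000 on G[0,7]
R9: Y=0.01325 on G[5,3]
I1: z[5]−=1.03, z[7]+=1.03
C3: Y=0.000 on G[1,0]
I2: z[3]−=0.0191, z[0]+=0.0191
V1: row V3−V5=20.5, i_V1 at 3,5
solve → V1=100.1, V2=0.02595, V3=0.02595, V4=100.1, V5=-20.47, V6=0.02595, V7=100.1
aux → i_L1=-0.04433, i_L2=-0.9856, i_L3=-1.016, i_L4=0.03603, i_V1=0.6385

-20.47 V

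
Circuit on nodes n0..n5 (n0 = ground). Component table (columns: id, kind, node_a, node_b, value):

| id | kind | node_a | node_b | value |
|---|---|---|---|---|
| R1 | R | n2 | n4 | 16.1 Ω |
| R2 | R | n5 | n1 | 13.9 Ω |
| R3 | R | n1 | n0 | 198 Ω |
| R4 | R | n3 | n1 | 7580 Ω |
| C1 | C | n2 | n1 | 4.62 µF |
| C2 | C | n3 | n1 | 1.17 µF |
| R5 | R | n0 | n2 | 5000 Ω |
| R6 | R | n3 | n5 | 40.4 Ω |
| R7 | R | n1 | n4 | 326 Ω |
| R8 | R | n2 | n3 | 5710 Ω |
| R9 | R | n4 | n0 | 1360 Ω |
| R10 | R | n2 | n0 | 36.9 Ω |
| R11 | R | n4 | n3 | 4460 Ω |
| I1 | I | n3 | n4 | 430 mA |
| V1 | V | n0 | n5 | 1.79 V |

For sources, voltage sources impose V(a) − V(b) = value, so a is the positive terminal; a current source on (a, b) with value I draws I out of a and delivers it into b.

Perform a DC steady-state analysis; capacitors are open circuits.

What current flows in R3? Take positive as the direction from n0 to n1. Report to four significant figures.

Element admittances at DC:
  Y(R1) = 0.06211 S between n2,n4
  Y(R2) = 0.07194 S between n5,n1
  Y(R3) = 0.005051 S between n1,n0
  Y(R4) = 0.0001319 S between n3,n1
  Y(C1) = 0.000 S between n2,n1
  Y(C2) = 0.000 S between n3,n1
  Y(R5) = 0.0002000 S between n0,n2
  Y(R6) = 0.02475 S between n3,n5
  Y(R7) = 0.003067 S between n1,n4
  Y(R8) = 0.0001751 S between n2,n3
  Y(R9) = 0.0007353 S between n4,n0
  Y(R10) = 0.02710 S between n2,n0
  Y(R11) = 0.0002242 S between n4,n3
  I1: injects 0.43 A into n4 (from n3)
  V1: constraint V(n0)−V(n5) = 1.79
Assemble and solve the 6×6 MNA system:
  V(n1)=-0.9389  V(n2)=12.60  V(n3)=-18.52  V(n4)=18.23  V(n5)=-1.790
  i(V1)=0.3528

0.004742 A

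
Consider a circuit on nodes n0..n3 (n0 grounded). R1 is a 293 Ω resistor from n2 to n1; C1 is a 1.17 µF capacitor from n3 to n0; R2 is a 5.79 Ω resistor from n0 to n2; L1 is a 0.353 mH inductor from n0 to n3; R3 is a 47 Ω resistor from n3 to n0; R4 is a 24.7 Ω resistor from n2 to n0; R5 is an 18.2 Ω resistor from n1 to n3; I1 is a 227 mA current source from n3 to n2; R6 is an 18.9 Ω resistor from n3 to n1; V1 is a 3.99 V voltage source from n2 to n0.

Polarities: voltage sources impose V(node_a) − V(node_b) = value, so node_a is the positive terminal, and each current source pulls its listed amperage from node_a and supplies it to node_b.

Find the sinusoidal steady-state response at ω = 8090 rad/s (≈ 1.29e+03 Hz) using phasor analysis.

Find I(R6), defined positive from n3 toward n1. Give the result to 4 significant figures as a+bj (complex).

MNA unknowns: 3 node voltages V₁..V_3 plus 1 source current (V1)
R1: Y=0.003413+0.000j on G[2,1]
C1: Y=0.000+0.009465j on G[3,0]
R2: Y=0.1727+0.000j on G[0,2]
L1: Y=0.000-0.3502j on G[0,3]
R3: Y=0.02128+0.000j on G[3,0]
R4: Y=0.04049+0.000j on G[2,0]
R5: Y=0.05495+0.000j on G[1,3]
I1: z[3]−=0.227, z[2]+=0.227
R6: Y=0.05291+0.000j on G[3,1]
V1: row V2−V0=3.99, i_V1 at 2,0
solve → V1=0.07872-0.6051j, V2=3.990+0.000j, V3=-0.04505-0.6243j
aux → i_V1=-0.6370-0.002065j

-0.006549-0.001013j A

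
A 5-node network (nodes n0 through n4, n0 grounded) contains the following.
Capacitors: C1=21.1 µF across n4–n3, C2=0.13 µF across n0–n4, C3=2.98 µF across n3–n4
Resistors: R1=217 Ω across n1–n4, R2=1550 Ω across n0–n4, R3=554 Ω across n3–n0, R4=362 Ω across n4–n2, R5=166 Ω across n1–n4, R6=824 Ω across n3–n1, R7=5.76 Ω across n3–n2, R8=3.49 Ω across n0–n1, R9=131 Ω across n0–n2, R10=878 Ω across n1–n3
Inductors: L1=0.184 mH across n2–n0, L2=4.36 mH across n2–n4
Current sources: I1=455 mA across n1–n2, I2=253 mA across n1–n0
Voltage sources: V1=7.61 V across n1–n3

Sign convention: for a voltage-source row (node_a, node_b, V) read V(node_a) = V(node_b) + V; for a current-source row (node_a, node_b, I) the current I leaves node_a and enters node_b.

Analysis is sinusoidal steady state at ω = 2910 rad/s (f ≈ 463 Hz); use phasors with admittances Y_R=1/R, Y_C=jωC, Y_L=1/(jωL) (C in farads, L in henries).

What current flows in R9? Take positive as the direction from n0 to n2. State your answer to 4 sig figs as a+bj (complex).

Apply KCL at each of the 4 non-ground nodes and solve the resulting linear system.
Node n1: branches {R1, I1, R5, R6, I2, R8, R10, V1} → V_1 = 3.903+0.6574j
Node n2: branches {L1, I1, L2, R4, R7, R9} → V_2 = 0.09406-0.7359j
Node n3: branches {C1, R3, R6, R7, C3, R10, V1} → V_3 = -3.707+0.6574j
Node n4: branches {C1, R1, L2, R2, R4, R5, C2, C3} → V_4 = 4.938-15.74j
Source currents: i(V1)=-1.833-0.3627j

-0.0007180+0.005618j A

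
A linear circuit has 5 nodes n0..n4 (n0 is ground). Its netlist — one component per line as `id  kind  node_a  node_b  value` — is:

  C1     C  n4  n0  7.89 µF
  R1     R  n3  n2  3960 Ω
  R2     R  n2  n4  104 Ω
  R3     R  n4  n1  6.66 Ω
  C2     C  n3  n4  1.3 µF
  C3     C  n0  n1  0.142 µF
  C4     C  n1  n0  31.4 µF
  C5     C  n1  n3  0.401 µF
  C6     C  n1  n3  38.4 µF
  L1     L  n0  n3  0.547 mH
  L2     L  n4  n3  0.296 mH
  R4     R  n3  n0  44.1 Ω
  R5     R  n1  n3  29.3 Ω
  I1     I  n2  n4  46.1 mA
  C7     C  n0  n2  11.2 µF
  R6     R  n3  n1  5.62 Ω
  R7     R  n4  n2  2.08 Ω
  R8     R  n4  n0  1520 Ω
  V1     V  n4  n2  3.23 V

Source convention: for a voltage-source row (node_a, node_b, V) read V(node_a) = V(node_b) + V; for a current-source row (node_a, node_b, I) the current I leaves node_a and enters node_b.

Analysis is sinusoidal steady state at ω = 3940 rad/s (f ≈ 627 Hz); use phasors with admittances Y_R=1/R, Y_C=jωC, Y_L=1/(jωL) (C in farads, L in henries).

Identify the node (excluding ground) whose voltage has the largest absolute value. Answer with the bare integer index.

Element admittances at ω=3940 rad/s:
  Y(C1) = 0.000+0.03109j S between n4,n0
  Y(R1) = 0.0002525+0.000j S between n3,n2
  Y(R2) = 0.009615+0.000j S between n2,n4
  Y(R3) = 0.1502+0.000j S between n4,n1
  Y(C2) = 0.000+0.005122j S between n3,n4
  Y(C3) = 0.000+0.0005595j S between n0,n1
  Y(C4) = 0.000+0.1237j S between n1,n0
  Y(C5) = 0.000+0.001580j S between n1,n3
  Y(C6) = 0.000+0.1513j S between n1,n3
  Y(L1) = 0.000-0.4640j S between n0,n3
  Y(L2) = 0.000-0.8575j S between n4,n3
  Y(R4) = 0.02268+0.000j S between n3,n0
  Y(R5) = 0.03413+0.000j S between n1,n3
  I1: injects 0.0461 A into n4 (from n2)
  Y(C7) = 0.000+0.04413j S between n0,n2
  Y(R6) = 0.1779+0.000j S between n3,n1
  Y(R7) = 0.4808+0.000j S between n4,n2
  Y(R8) = 0.0006579+0.000j S between n4,n0
  V1: constraint V(n4)−V(n2) = 3.23
Assemble and solve the 5×5 MNA system:
  V(n1)=-0.4866+0.3206j  V(n2)=-4.047+0.2325j  V(n3)=-0.5622+0.1522j  V(n4)=-0.8168+0.2325j
  i(V1)=-1.549-0.1786j

2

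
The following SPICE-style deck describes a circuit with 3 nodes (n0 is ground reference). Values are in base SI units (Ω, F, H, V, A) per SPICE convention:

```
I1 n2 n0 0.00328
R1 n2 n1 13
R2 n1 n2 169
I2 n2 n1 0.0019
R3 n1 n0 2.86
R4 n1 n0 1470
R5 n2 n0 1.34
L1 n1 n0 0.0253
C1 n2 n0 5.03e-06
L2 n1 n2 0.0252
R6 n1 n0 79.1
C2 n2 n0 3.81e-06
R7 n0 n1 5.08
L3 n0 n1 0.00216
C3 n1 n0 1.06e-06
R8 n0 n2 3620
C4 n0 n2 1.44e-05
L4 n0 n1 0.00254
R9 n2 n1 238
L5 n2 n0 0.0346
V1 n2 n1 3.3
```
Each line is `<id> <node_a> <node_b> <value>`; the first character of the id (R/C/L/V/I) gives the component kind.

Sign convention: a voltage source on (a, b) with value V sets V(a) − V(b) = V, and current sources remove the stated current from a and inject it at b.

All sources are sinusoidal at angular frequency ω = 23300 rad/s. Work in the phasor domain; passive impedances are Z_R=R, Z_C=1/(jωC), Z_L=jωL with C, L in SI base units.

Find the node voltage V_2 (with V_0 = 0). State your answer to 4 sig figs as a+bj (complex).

MNA unknowns: 2 node voltages V₁..V_2 plus 1 source current (V1)
I1: z[2]−=0.00328, z[0]+=0.00328
R1: Y=0.07692+0.000j on G[2,1]
R2: Y=0.005917+0.000j on G[1,2]
I2: z[2]−=0.0019, z[1]+=0.0019
R3: Y=0.3497+0.000j on G[1,0]
R4: Y=0.0006803+0.000j on G[1,0]
R5: Y=0.7463+0.000j on G[2,0]
L1: Y=0.000-0.001696j on G[1,0]
C1: Y=0.000+0.1172j on G[2,0]
L2: Y=0.000-0.001703j on G[1,2]
R6: Y=0.01264+0.000j on G[1,0]
C2: Y=0.000+0.08877j on G[2,0]
R7: Y=0.1969+0.000j on G[0,1]
L3: Y=0.000-0.01987j on G[0,1]
C3: Y=0.000+0.02470j on G[1,0]
R8: Y=0.0002762+0.000j on G[0,2]
C4: Y=0.000+0.3355j on G[0,2]
L4: Y=0.000-0.01690j on G[0,1]
R9: Y=0.004202+0.000j on G[2,1]
L5: Y=0.000-0.001240j on G[2,0]
V1: row V2−V1=3.3, i_V1 at 2,1
solve → V1=-2.098-0.5193j, V2=1.202-0.5193j
aux → i_V1=-1.471-0.2562j

1.202-0.5193j V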